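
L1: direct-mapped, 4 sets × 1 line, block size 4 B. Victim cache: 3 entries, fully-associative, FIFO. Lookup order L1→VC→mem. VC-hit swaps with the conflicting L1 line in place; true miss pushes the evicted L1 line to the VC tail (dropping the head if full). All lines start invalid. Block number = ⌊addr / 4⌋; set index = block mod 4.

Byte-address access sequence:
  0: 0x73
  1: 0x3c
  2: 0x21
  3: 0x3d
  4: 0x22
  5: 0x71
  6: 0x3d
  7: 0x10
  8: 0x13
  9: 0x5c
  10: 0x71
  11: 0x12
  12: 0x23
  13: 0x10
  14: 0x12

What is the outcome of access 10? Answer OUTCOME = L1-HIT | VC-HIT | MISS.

OUTCOME = VC-HIT

  [0] addr=0x73 blk=28 s=0: MISS | VC []
  [1] addr=0x3c blk=15 s=3: MISS | VC []
  [2] addr=0x21 blk=8 s=0: MISS | VC [28]
  [3] addr=0x3d blk=15 s=3: L1-HIT | VC [28]
  [4] addr=0x22 blk=8 s=0: L1-HIT | VC [28]
  [5] addr=0x71 blk=28 s=0: VC-HIT | VC [8]
  [6] addr=0x3d blk=15 s=3: L1-HIT | VC [8]
  [7] addr=0x10 blk=4 s=0: MISS | VC [8, 28]
  [8] addr=0x13 blk=4 s=0: L1-HIT | VC [8, 28]
  [9] addr=0x5c blk=23 s=3: MISS | VC [8, 28, 15]
  [10] addr=0x71 blk=28 s=0: VC-HIT | VC [8, 4, 15]
  [11] addr=0x12 blk=4 s=0: VC-HIT | VC [8, 28, 15]
  [12] addr=0x23 blk=8 s=0: VC-HIT | VC [4, 28, 15]
  [13] addr=0x10 blk=4 s=0: VC-HIT | VC [8, 28, 15]
  [14] addr=0x12 blk=4 s=0: L1-HIT | VC [8, 28, 15]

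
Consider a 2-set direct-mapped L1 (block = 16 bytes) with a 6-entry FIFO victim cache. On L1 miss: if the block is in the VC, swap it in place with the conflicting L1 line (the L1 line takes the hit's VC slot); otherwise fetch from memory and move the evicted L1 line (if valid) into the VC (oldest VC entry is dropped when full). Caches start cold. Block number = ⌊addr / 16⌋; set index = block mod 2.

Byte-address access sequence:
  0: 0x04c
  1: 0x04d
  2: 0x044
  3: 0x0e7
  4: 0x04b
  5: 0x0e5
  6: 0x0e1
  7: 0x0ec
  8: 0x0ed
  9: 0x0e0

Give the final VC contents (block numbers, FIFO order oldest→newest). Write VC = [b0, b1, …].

VC = [4]

  [0] addr=0x4c blk=4 s=0: MISS | VC []
  [1] addr=0x4d blk=4 s=0: L1-HIT | VC []
  [2] addr=0x44 blk=4 s=0: L1-HIT | VC []
  [3] addr=0xe7 blk=14 s=0: MISS | VC [4]
  [4] addr=0x4b blk=4 s=0: VC-HIT | VC [14]
  [5] addr=0xe5 blk=14 s=0: VC-HIT | VC [4]
  [6] addr=0xe1 blk=14 s=0: L1-HIT | VC [4]
  [7] addr=0xec blk=14 s=0: L1-HIT | VC [4]
  [8] addr=0xed blk=14 s=0: L1-HIT | VC [4]
  [9] addr=0xe0 blk=14 s=0: L1-HIT | VC [4]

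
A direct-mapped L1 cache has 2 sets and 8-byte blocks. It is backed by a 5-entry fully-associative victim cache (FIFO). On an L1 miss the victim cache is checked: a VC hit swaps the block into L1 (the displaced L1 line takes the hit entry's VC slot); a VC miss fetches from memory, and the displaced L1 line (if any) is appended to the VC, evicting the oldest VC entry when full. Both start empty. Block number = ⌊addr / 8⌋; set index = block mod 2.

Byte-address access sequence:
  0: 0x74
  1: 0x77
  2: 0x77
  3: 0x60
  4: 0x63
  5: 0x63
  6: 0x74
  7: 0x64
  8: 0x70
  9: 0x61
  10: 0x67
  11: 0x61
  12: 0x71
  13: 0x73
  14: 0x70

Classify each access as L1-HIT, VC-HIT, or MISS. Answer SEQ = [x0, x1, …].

0: 0x74 (blk 14, set 0) → MISS  vc=[]
1: 0x77 (blk 14, set 0) → L1-HIT  vc=[]
2: 0x77 (blk 14, set 0) → L1-HIT  vc=[]
3: 0x60 (blk 12, set 0) → MISS  vc=[14]
4: 0x63 (blk 12, set 0) → L1-HIT  vc=[14]
5: 0x63 (blk 12, set 0) → L1-HIT  vc=[14]
6: 0x74 (blk 14, set 0) → VC-HIT  vc=[12]
7: 0x64 (blk 12, set 0) → VC-HIT  vc=[14]
8: 0x70 (blk 14, set 0) → VC-HIT  vc=[12]
9: 0x61 (blk 12, set 0) → VC-HIT  vc=[14]
10: 0x67 (blk 12, set 0) → L1-HIT  vc=[14]
11: 0x61 (blk 12, set 0) → L1-HIT  vc=[14]
12: 0x71 (blk 14, set 0) → VC-HIT  vc=[12]
13: 0x73 (blk 14, set 0) → L1-HIT  vc=[12]
14: 0x70 (blk 14, set 0) → L1-HIT  vc=[12]

SEQ = [MISS, L1-HIT, L1-HIT, MISS, L1-HIT, L1-HIT, VC-HIT, VC-HIT, VC-HIT, VC-HIT, L1-HIT, L1-HIT, VC-HIT, L1-HIT, L1-HIT]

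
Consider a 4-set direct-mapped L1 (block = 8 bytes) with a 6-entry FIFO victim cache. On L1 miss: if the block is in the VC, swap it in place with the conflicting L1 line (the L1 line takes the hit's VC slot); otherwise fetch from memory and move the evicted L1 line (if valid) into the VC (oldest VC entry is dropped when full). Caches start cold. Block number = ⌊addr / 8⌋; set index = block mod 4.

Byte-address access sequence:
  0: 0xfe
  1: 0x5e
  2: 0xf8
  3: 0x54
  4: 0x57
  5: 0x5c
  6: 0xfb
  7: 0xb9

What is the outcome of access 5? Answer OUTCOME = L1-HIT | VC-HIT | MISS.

OUTCOME = VC-HIT

0: 0xfe (blk 31, set 3) → MISS  vc=[]
1: 0x5e (blk 11, set 3) → MISS  vc=[31]
2: 0xf8 (blk 31, set 3) → VC-HIT  vc=[11]
3: 0x54 (blk 10, set 2) → MISS  vc=[11]
4: 0x57 (blk 10, set 2) → L1-HIT  vc=[11]
5: 0x5c (blk 11, set 3) → VC-HIT  vc=[31]
6: 0xfb (blk 31, set 3) → VC-HIT  vc=[11]
7: 0xb9 (blk 23, set 3) → MISS  vc=[11, 31]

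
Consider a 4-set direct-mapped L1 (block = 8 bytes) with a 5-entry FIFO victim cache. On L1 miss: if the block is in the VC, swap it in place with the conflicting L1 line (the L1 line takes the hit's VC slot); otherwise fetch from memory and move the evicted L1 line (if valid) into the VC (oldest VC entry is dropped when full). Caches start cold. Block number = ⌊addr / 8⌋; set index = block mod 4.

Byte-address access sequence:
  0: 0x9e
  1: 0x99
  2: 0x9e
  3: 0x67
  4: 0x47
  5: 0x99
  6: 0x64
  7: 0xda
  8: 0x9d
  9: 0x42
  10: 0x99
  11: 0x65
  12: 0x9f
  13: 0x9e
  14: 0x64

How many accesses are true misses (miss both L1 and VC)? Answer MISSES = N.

  [0] addr=0x9e blk=19 s=3: MISS | VC []
  [1] addr=0x99 blk=19 s=3: L1-HIT | VC []
  [2] addr=0x9e blk=19 s=3: L1-HIT | VC []
  [3] addr=0x67 blk=12 s=0: MISS | VC []
  [4] addr=0x47 blk=8 s=0: MISS | VC [12]
  [5] addr=0x99 blk=19 s=3: L1-HIT | VC [12]
  [6] addr=0x64 blk=12 s=0: VC-HIT | VC [8]
  [7] addr=0xda blk=27 s=3: MISS | VC [8, 19]
  [8] addr=0x9d blk=19 s=3: VC-HIT | VC [8, 27]
  [9] addr=0x42 blk=8 s=0: VC-HIT | VC [12, 27]
  [10] addr=0x99 blk=19 s=3: L1-HIT | VC [12, 27]
  [11] addr=0x65 blk=12 s=0: VC-HIT | VC [8, 27]
  [12] addr=0x9f blk=19 s=3: L1-HIT | VC [8, 27]
  [13] addr=0x9e blk=19 s=3: L1-HIT | VC [8, 27]
  [14] addr=0x64 blk=12 s=0: L1-HIT | VC [8, 27]

MISSES = 4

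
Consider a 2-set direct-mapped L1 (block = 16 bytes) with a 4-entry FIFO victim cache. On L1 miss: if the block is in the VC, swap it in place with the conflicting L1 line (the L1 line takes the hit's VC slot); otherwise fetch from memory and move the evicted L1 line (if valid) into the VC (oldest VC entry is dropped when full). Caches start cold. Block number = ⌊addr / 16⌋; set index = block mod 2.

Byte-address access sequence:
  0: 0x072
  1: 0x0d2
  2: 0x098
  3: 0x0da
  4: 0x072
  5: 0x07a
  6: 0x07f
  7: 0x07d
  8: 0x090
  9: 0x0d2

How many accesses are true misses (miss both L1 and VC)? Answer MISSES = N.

  [0] addr=0x72 blk=7 s=1: MISS | VC []
  [1] addr=0xd2 blk=13 s=1: MISS | VC [7]
  [2] addr=0x98 blk=9 s=1: MISS | VC [7, 13]
  [3] addr=0xda blk=13 s=1: VC-HIT | VC [7, 9]
  [4] addr=0x72 blk=7 s=1: VC-HIT | VC [13, 9]
  [5] addr=0x7a blk=7 s=1: L1-HIT | VC [13, 9]
  [6] addr=0x7f blk=7 s=1: L1-HIT | VC [13, 9]
  [7] addr=0x7d blk=7 s=1: L1-HIT | VC [13, 9]
  [8] addr=0x90 blk=9 s=1: VC-HIT | VC [13, 7]
  [9] addr=0xd2 blk=13 s=1: VC-HIT | VC [9, 7]

MISSES = 3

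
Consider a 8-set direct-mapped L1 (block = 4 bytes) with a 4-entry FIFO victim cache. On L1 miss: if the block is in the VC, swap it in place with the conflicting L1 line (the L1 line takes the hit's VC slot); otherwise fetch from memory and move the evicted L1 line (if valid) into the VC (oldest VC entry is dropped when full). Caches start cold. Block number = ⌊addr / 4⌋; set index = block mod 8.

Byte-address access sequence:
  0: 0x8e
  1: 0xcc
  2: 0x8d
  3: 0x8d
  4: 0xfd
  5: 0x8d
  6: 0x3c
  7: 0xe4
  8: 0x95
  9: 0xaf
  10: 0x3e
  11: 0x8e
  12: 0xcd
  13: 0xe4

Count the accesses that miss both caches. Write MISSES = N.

0: 0x8e (blk 35, set 3) → MISS  vc=[]
1: 0xcc (blk 51, set 3) → MISS  vc=[35]
2: 0x8d (blk 35, set 3) → VC-HIT  vc=[51]
3: 0x8d (blk 35, set 3) → L1-HIT  vc=[51]
4: 0xfd (blk 63, set 7) → MISS  vc=[51]
5: 0x8d (blk 35, set 3) → L1-HIT  vc=[51]
6: 0x3c (blk 15, set 7) → MISS  vc=[51, 63]
7: 0xe4 (blk 57, set 1) → MISS  vc=[51, 63]
8: 0x95 (blk 37, set 5) → MISS  vc=[51, 63]
9: 0xaf (blk 43, set 3) → MISS  vc=[51, 63, 35]
10: 0x3e (blk 15, set 7) → L1-HIT  vc=[51, 63, 35]
11: 0x8e (blk 35, set 3) → VC-HIT  vc=[51, 63, 43]
12: 0xcd (blk 51, set 3) → VC-HIT  vc=[35, 63, 43]
13: 0xe4 (blk 57, set 1) → L1-HIT  vc=[35, 63, 43]

MISSES = 7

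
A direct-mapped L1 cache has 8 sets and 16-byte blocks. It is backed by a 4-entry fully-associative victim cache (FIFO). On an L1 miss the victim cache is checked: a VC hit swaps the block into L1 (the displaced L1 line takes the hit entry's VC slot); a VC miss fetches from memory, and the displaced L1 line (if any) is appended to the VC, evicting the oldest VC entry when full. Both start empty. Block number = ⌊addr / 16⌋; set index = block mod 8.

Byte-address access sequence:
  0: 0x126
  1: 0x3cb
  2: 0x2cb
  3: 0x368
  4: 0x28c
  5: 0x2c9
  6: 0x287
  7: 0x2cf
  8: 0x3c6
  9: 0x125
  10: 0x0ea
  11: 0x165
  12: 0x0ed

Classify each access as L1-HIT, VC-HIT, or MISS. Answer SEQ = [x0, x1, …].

SEQ = [MISS, MISS, MISS, MISS, MISS, L1-HIT, L1-HIT, L1-HIT, VC-HIT, L1-HIT, MISS, MISS, VC-HIT]

0: 0x126 (blk 18, set 2) → MISS  vc=[]
1: 0x3cb (blk 60, set 4) → MISS  vc=[]
2: 0x2cb (blk 44, set 4) → MISS  vc=[60]
3: 0x368 (blk 54, set 6) → MISS  vc=[60]
4: 0x28c (blk 40, set 0) → MISS  vc=[60]
5: 0x2c9 (blk 44, set 4) → L1-HIT  vc=[60]
6: 0x287 (blk 40, set 0) → L1-HIT  vc=[60]
7: 0x2cf (blk 44, set 4) → L1-HIT  vc=[60]
8: 0x3c6 (blk 60, set 4) → VC-HIT  vc=[44]
9: 0x125 (blk 18, set 2) → L1-HIT  vc=[44]
10: 0xea (blk 14, set 6) → MISS  vc=[44, 54]
11: 0x165 (blk 22, set 6) → MISS  vc=[44, 54, 14]
12: 0xed (blk 14, set 6) → VC-HIT  vc=[44, 54, 22]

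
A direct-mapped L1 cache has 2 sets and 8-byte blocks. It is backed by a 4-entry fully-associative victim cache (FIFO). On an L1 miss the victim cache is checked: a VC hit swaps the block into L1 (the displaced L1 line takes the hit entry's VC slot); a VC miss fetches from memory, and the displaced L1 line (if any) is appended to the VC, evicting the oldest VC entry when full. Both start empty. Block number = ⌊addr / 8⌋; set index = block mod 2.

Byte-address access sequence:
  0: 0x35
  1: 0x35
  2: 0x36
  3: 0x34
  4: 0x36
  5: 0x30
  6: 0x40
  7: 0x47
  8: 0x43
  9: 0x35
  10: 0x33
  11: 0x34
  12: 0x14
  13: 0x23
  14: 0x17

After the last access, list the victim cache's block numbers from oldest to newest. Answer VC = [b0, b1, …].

0: 0x35 (blk 6, set 0) → MISS  vc=[]
1: 0x35 (blk 6, set 0) → L1-HIT  vc=[]
2: 0x36 (blk 6, set 0) → L1-HIT  vc=[]
3: 0x34 (blk 6, set 0) → L1-HIT  vc=[]
4: 0x36 (blk 6, set 0) → L1-HIT  vc=[]
5: 0x30 (blk 6, set 0) → L1-HIT  vc=[]
6: 0x40 (blk 8, set 0) → MISS  vc=[6]
7: 0x47 (blk 8, set 0) → L1-HIT  vc=[6]
8: 0x43 (blk 8, set 0) → L1-HIT  vc=[6]
9: 0x35 (blk 6, set 0) → VC-HIT  vc=[8]
10: 0x33 (blk 6, set 0) → L1-HIT  vc=[8]
11: 0x34 (blk 6, set 0) → L1-HIT  vc=[8]
12: 0x14 (blk 2, set 0) → MISS  vc=[8, 6]
13: 0x23 (blk 4, set 0) → MISS  vc=[8, 6, 2]
14: 0x17 (blk 2, set 0) → VC-HIT  vc=[8, 6, 4]

VC = [8, 6, 4]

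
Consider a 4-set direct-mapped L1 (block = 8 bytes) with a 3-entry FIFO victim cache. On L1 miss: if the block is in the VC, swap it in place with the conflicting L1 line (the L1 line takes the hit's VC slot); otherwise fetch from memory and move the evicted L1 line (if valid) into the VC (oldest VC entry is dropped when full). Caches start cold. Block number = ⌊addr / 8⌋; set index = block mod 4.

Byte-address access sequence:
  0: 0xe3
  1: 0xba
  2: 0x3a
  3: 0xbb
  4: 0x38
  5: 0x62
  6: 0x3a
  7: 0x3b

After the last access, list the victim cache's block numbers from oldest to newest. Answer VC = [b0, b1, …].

  [0] addr=0xe3 blk=28 s=0: MISS | VC []
  [1] addr=0xba blk=23 s=3: MISS | VC []
  [2] addr=0x3a blk=7 s=3: MISS | VC [23]
  [3] addr=0xbb blk=23 s=3: VC-HIT | VC [7]
  [4] addr=0x38 blk=7 s=3: VC-HIT | VC [23]
  [5] addr=0x62 blk=12 s=0: MISS | VC [23, 28]
  [6] addr=0x3a blk=7 s=3: L1-HIT | VC [23, 28]
  [7] addr=0x3b blk=7 s=3: L1-HIT | VC [23, 28]

VC = [23, 28]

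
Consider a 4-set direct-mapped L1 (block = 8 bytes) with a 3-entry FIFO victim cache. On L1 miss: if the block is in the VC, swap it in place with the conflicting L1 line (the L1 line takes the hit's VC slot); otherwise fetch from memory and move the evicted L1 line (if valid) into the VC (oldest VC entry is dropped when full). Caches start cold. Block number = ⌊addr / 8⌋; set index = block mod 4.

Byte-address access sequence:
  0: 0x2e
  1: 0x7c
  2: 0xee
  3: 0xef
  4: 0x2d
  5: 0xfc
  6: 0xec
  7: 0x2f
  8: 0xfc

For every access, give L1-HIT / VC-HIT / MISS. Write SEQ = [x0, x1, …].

  [0] addr=0x2e blk=5 s=1: MISS | VC []
  [1] addr=0x7c blk=15 s=3: MISS | VC []
  [2] addr=0xee blk=29 s=1: MISS | VC [5]
  [3] addr=0xef blk=29 s=1: L1-HIT | VC [5]
  [4] addr=0x2d blk=5 s=1: VC-HIT | VC [29]
  [5] addr=0xfc blk=31 s=3: MISS | VC [29, 15]
  [6] addr=0xec blk=29 s=1: VC-HIT | VC [5, 15]
  [7] addr=0x2f blk=5 s=1: VC-HIT | VC [29, 15]
  [8] addr=0xfc blk=31 s=3: L1-HIT | VC [29, 15]

SEQ = [MISS, MISS, MISS, L1-HIT, VC-HIT, MISS, VC-HIT, VC-HIT, L1-HIT]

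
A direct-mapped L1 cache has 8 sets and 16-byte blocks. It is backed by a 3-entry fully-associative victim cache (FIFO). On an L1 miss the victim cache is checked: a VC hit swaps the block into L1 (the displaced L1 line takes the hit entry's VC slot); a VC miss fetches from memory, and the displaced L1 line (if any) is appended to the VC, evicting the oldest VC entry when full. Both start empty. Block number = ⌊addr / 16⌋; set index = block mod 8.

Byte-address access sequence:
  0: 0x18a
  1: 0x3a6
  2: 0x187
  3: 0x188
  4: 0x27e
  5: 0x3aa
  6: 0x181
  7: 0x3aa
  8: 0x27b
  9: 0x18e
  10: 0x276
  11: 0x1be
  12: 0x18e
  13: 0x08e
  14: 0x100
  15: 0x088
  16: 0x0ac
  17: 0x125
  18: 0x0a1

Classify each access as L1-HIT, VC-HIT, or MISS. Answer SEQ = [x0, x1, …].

  [0] addr=0x18a blk=24 s=0: MISS | VC []
  [1] addr=0x3a6 blk=58 s=2: MISS | VC []
  [2] addr=0x187 blk=24 s=0: L1-HIT | VC []
  [3] addr=0x188 blk=24 s=0: L1-HIT | VC []
  [4] addr=0x27e blk=39 s=7: MISS | VC []
  [5] addr=0x3aa blk=58 s=2: L1-HIT | VC []
  [6] addr=0x181 blk=24 s=0: L1-HIT | VC []
  [7] addr=0x3aa blk=58 s=2: L1-HIT | VC []
  [8] addr=0x27b blk=39 s=7: L1-HIT | VC []
  [9] addr=0x18e blk=24 s=0: L1-HIT | VC []
  [10] addr=0x276 blk=39 s=7: L1-HIT | VC []
  [11] addr=0x1be blk=27 s=3: MISS | VC []
  [12] addr=0x18e blk=24 s=0: L1-HIT | VC []
  [13] addr=0x8e blk=8 s=0: MISS | VC [24]
  [14] addr=0x100 blk=16 s=0: MISS | VC [24, 8]
  [15] addr=0x88 blk=8 s=0: VC-HIT | VC [24, 16]
  [16] addr=0xac blk=10 s=2: MISS | VC [24, 16, 58]
  [17] addr=0x125 blk=18 s=2: MISS | VC [16, 58, 10]
  [18] addr=0xa1 blk=10 s=2: VC-HIT | VC [16, 58, 18]

SEQ = [MISS, MISS, L1-HIT, L1-HIT, MISS, L1-HIT, L1-HIT, L1-HIT, L1-HIT, L1-HIT, L1-HIT, MISS, L1-HIT, MISS, MISS, VC-HIT, MISS, MISS, VC-HIT]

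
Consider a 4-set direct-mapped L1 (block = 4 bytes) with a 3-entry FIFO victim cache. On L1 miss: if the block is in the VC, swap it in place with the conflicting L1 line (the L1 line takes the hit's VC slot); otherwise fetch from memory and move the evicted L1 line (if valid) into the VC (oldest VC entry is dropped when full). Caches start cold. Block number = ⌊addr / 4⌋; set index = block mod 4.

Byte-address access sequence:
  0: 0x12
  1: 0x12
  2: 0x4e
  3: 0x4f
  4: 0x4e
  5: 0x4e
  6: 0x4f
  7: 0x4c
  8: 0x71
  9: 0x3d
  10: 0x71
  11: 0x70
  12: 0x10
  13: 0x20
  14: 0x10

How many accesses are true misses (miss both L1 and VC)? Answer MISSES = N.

MISSES = 5

0: 0x12 (blk 4, set 0) → MISS  vc=[]
1: 0x12 (blk 4, set 0) → L1-HIT  vc=[]
2: 0x4e (blk 19, set 3) → MISS  vc=[]
3: 0x4f (blk 19, set 3) → L1-HIT  vc=[]
4: 0x4e (blk 19, set 3) → L1-HIT  vc=[]
5: 0x4e (blk 19, set 3) → L1-HIT  vc=[]
6: 0x4f (blk 19, set 3) → L1-HIT  vc=[]
7: 0x4c (blk 19, set 3) → L1-HIT  vc=[]
8: 0x71 (blk 28, set 0) → MISS  vc=[4]
9: 0x3d (blk 15, set 3) → MISS  vc=[4, 19]
10: 0x71 (blk 28, set 0) → L1-HIT  vc=[4, 19]
11: 0x70 (blk 28, set 0) → L1-HIT  vc=[4, 19]
12: 0x10 (blk 4, set 0) → VC-HIT  vc=[28, 19]
13: 0x20 (blk 8, set 0) → MISS  vc=[28, 19, 4]
14: 0x10 (blk 4, set 0) → VC-HIT  vc=[28, 19, 8]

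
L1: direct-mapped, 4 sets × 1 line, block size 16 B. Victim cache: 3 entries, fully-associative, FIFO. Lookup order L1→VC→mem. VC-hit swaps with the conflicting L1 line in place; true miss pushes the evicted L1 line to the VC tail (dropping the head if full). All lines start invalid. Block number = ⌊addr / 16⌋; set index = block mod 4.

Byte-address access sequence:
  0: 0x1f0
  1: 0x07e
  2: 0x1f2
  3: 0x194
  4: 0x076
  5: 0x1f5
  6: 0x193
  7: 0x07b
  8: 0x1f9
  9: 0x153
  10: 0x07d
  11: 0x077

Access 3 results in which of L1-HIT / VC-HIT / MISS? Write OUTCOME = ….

OUTCOME = MISS

  [0] addr=0x1f0 blk=31 s=3: MISS | VC []
  [1] addr=0x7e blk=7 s=3: MISS | VC [31]
  [2] addr=0x1f2 blk=31 s=3: VC-HIT | VC [7]
  [3] addr=0x194 blk=25 s=1: MISS | VC [7]
  [4] addr=0x76 blk=7 s=3: VC-HIT | VC [31]
  [5] addr=0x1f5 blk=31 s=3: VC-HIT | VC [7]
  [6] addr=0x193 blk=25 s=1: L1-HIT | VC [7]
  [7] addr=0x7b blk=7 s=3: VC-HIT | VC [31]
  [8] addr=0x1f9 blk=31 s=3: VC-HIT | VC [7]
  [9] addr=0x153 blk=21 s=1: MISS | VC [7, 25]
  [10] addr=0x7d blk=7 s=3: VC-HIT | VC [31, 25]
  [11] addr=0x77 blk=7 s=3: L1-HIT | VC [31, 25]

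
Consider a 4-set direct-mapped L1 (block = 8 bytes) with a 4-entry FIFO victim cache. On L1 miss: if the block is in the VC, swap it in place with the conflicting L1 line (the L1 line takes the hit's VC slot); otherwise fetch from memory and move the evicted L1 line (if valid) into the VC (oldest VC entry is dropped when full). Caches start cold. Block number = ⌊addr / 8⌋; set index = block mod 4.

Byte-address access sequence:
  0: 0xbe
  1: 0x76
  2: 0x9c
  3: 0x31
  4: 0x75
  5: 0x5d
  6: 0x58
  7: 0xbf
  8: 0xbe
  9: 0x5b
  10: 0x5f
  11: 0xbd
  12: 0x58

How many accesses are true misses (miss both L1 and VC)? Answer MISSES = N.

MISSES = 5

0: 0xbe (blk 23, set 3) → MISS  vc=[]
1: 0x76 (blk 14, set 2) → MISS  vc=[]
2: 0x9c (blk 19, set 3) → MISS  vc=[23]
3: 0x31 (blk 6, set 2) → MISS  vc=[23, 14]
4: 0x75 (blk 14, set 2) → VC-HIT  vc=[23, 6]
5: 0x5d (blk 11, set 3) → MISS  vc=[23, 6, 19]
6: 0x58 (blk 11, set 3) → L1-HIT  vc=[23, 6, 19]
7: 0xbf (blk 23, set 3) → VC-HIT  vc=[11, 6, 19]
8: 0xbe (blk 23, set 3) → L1-HIT  vc=[11, 6, 19]
9: 0x5b (blk 11, set 3) → VC-HIT  vc=[23, 6, 19]
10: 0x5f (blk 11, set 3) → L1-HIT  vc=[23, 6, 19]
11: 0xbd (blk 23, set 3) → VC-HIT  vc=[11, 6, 19]
12: 0x58 (blk 11, set 3) → VC-HIT  vc=[23, 6, 19]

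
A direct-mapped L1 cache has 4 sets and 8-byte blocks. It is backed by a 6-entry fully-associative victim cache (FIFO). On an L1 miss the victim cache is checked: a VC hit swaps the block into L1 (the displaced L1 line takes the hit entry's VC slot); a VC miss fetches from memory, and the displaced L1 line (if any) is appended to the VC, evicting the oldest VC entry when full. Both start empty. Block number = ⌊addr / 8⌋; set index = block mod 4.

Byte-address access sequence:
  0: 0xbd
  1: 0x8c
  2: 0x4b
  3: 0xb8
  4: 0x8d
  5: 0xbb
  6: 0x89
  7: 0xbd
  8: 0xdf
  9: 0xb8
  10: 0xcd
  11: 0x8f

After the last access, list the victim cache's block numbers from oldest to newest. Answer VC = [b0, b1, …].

  [0] addr=0xbd blk=23 s=3: MISS | VC []
  [1] addr=0x8c blk=17 s=1: MISS | VC []
  [2] addr=0x4b blk=9 s=1: MISS | VC [17]
  [3] addr=0xb8 blk=23 s=3: L1-HIT | VC [17]
  [4] addr=0x8d blk=17 s=1: VC-HIT | VC [9]
  [5] addr=0xbb blk=23 s=3: L1-HIT | VC [9]
  [6] addr=0x89 blk=17 s=1: L1-HIT | VC [9]
  [7] addr=0xbd blk=23 s=3: L1-HIT | VC [9]
  [8] addr=0xdf blk=27 s=3: MISS | VC [9, 23]
  [9] addr=0xb8 blk=23 s=3: VC-HIT | VC [9, 27]
  [10] addr=0xcd blk=25 s=1: MISS | VC [9, 27, 17]
  [11] addr=0x8f blk=17 s=1: VC-HIT | VC [9, 27, 25]

VC = [9, 27, 25]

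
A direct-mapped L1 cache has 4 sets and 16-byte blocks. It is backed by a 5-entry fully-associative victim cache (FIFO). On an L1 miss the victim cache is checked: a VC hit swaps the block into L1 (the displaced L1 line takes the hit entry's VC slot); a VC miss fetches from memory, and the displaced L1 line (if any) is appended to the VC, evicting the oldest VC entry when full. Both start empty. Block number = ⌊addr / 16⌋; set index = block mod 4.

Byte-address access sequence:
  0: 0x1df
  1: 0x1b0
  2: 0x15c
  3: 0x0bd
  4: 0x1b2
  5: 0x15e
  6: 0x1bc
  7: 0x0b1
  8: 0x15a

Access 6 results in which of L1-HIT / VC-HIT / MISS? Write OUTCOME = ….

OUTCOME = L1-HIT

0: 0x1df (blk 29, set 1) → MISS  vc=[]
1: 0x1b0 (blk 27, set 3) → MISS  vc=[]
2: 0x15c (blk 21, set 1) → MISS  vc=[29]
3: 0xbd (blk 11, set 3) → MISS  vc=[29, 27]
4: 0x1b2 (blk 27, set 3) → VC-HIT  vc=[29, 11]
5: 0x15e (blk 21, set 1) → L1-HIT  vc=[29, 11]
6: 0x1bc (blk 27, set 3) → L1-HIT  vc=[29, 11]
7: 0xb1 (blk 11, set 3) → VC-HIT  vc=[29, 27]
8: 0x15a (blk 21, set 1) → L1-HIT  vc=[29, 27]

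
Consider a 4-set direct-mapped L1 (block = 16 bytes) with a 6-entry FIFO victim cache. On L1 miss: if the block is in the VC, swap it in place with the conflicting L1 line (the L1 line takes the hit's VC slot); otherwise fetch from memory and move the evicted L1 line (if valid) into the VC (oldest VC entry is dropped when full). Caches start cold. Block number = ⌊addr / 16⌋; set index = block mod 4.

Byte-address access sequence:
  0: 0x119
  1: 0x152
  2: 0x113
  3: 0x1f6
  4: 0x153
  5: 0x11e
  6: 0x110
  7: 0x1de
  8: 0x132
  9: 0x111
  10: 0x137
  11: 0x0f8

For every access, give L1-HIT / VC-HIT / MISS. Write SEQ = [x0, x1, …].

0: 0x119 (blk 17, set 1) → MISS  vc=[]
1: 0x152 (blk 21, set 1) → MISS  vc=[17]
2: 0x113 (blk 17, set 1) → VC-HIT  vc=[21]
3: 0x1f6 (blk 31, set 3) → MISS  vc=[21]
4: 0x153 (blk 21, set 1) → VC-HIT  vc=[17]
5: 0x11e (blk 17, set 1) → VC-HIT  vc=[21]
6: 0x110 (blk 17, set 1) → L1-HIT  vc=[21]
7: 0x1de (blk 29, set 1) → MISS  vc=[21, 17]
8: 0x132 (blk 19, set 3) → MISS  vc=[21, 17, 31]
9: 0x111 (blk 17, set 1) → VC-HIT  vc=[21, 29, 31]
10: 0x137 (blk 19, set 3) → L1-HIT  vc=[21, 29, 31]
11: 0xf8 (blk 15, set 3) → MISS  vc=[21, 29, 31, 19]

SEQ = [MISS, MISS, VC-HIT, MISS, VC-HIT, VC-HIT, L1-HIT, MISS, MISS, VC-HIT, L1-HIT, MISS]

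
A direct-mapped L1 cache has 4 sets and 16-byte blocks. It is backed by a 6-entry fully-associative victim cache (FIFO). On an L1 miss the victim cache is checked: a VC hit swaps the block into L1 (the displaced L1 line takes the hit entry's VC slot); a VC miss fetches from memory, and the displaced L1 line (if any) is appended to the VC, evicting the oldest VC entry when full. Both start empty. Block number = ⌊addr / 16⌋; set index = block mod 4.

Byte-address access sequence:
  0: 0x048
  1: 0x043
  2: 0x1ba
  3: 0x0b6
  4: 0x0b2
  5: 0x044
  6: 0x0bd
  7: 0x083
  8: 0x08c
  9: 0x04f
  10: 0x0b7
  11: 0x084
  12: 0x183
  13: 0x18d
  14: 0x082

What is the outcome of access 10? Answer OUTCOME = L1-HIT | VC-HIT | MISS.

OUTCOME = L1-HIT

#0 0x48→b4/s0 MISS; vc=[]
#1 0x43→b4/s0 L1-HIT; vc=[]
#2 0x1ba→b27/s3 MISS; vc=[]
#3 0xb6→b11/s3 MISS; vc=[27]
#4 0xb2→b11/s3 L1-HIT; vc=[27]
#5 0x44→b4/s0 L1-HIT; vc=[27]
#6 0xbd→b11/s3 L1-HIT; vc=[27]
#7 0x83→b8/s0 MISS; vc=[27,4]
#8 0x8c→b8/s0 L1-HIT; vc=[27,4]
#9 0x4f→b4/s0 VC-HIT; vc=[27,8]
#10 0xb7→b11/s3 L1-HIT; vc=[27,8]
#11 0x84→b8/s0 VC-HIT; vc=[27,4]
#12 0x183→b24/s0 MISS; vc=[27,4,8]
#13 0x18d→b24/s0 L1-HIT; vc=[27,4,8]
#14 0x82→b8/s0 VC-HIT; vc=[27,4,24]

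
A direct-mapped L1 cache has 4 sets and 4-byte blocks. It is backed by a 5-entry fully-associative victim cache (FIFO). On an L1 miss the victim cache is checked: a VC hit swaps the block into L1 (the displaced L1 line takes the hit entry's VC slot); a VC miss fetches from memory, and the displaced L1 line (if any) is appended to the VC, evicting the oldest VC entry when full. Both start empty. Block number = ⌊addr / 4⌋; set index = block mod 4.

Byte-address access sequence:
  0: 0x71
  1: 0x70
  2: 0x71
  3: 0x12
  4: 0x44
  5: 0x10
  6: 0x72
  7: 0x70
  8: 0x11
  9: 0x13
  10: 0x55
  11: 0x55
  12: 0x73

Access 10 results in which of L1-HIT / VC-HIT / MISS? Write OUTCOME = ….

0: 0x71 (blk 28, set 0) → MISS  vc=[]
1: 0x70 (blk 28, set 0) → L1-HIT  vc=[]
2: 0x71 (blk 28, set 0) → L1-HIT  vc=[]
3: 0x12 (blk 4, set 0) → MISS  vc=[28]
4: 0x44 (blk 17, set 1) → MISS  vc=[28]
5: 0x10 (blk 4, set 0) → L1-HIT  vc=[28]
6: 0x72 (blk 28, set 0) → VC-HIT  vc=[4]
7: 0x70 (blk 28, set 0) → L1-HIT  vc=[4]
8: 0x11 (blk 4, set 0) → VC-HIT  vc=[28]
9: 0x13 (blk 4, set 0) → L1-HIT  vc=[28]
10: 0x55 (blk 21, set 1) → MISS  vc=[28, 17]
11: 0x55 (blk 21, set 1) → L1-HIT  vc=[28, 17]
12: 0x73 (blk 28, set 0) → VC-HIT  vc=[4, 17]

OUTCOME = MISS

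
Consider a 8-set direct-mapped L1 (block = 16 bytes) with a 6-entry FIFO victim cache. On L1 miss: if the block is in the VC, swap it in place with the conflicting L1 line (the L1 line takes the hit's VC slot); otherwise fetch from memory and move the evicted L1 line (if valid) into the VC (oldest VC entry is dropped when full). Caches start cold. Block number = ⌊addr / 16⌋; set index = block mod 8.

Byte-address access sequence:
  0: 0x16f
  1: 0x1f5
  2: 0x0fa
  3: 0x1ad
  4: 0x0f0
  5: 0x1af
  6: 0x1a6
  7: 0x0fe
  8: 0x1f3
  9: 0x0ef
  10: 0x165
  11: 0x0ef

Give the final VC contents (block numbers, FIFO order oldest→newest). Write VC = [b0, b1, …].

#0 0x16f→b22/s6 MISS; vc=[]
#1 0x1f5→b31/s7 MISS; vc=[]
#2 0xfa→b15/s7 MISS; vc=[31]
#3 0x1ad→b26/s2 MISS; vc=[31]
#4 0xf0→b15/s7 L1-HIT; vc=[31]
#5 0x1af→b26/s2 L1-HIT; vc=[31]
#6 0x1a6→b26/s2 L1-HIT; vc=[31]
#7 0xfe→b15/s7 L1-HIT; vc=[31]
#8 0x1f3→b31/s7 VC-HIT; vc=[15]
#9 0xef→b14/s6 MISS; vc=[15,22]
#10 0x165→b22/s6 VC-HIT; vc=[15,14]
#11 0xef→b14/s6 VC-HIT; vc=[15,22]

VC = [15, 22]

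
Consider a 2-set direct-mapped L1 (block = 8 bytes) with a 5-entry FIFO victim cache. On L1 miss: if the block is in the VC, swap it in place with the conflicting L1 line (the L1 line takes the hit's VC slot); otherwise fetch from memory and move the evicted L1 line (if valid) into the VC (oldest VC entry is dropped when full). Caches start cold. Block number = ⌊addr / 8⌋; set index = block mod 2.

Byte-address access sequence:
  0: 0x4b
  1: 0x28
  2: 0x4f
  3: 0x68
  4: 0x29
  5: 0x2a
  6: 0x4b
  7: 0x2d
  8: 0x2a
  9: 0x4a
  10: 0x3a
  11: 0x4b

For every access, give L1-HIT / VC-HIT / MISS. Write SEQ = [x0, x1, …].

SEQ = [MISS, MISS, VC-HIT, MISS, VC-HIT, L1-HIT, VC-HIT, VC-HIT, L1-HIT, VC-HIT, MISS, VC-HIT]

0: 0x4b (blk 9, set 1) → MISS  vc=[]
1: 0x28 (blk 5, set 1) → MISS  vc=[9]
2: 0x4f (blk 9, set 1) → VC-HIT  vc=[5]
3: 0x68 (blk 13, set 1) → MISS  vc=[5, 9]
4: 0x29 (blk 5, set 1) → VC-HIT  vc=[13, 9]
5: 0x2a (blk 5, set 1) → L1-HIT  vc=[13, 9]
6: 0x4b (blk 9, set 1) → VC-HIT  vc=[13, 5]
7: 0x2d (blk 5, set 1) → VC-HIT  vc=[13, 9]
8: 0x2a (blk 5, set 1) → L1-HIT  vc=[13, 9]
9: 0x4a (blk 9, set 1) → VC-HIT  vc=[13, 5]
10: 0x3a (blk 7, set 1) → MISS  vc=[13, 5, 9]
11: 0x4b (blk 9, set 1) → VC-HIT  vc=[13, 5, 7]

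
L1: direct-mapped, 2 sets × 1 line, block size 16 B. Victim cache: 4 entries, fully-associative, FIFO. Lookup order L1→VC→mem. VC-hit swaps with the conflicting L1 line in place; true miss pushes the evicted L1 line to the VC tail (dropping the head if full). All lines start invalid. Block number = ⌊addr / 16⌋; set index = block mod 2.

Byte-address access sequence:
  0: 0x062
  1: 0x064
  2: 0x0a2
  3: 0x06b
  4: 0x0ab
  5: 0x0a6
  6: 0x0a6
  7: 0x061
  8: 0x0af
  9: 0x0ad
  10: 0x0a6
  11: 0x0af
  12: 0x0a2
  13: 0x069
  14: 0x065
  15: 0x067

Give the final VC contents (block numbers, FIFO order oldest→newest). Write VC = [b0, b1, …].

VC = [10]

  [0] addr=0x62 blk=6 s=0: MISS | VC []
  [1] addr=0x64 blk=6 s=0: L1-HIT | VC []
  [2] addr=0xa2 blk=10 s=0: MISS | VC [6]
  [3] addr=0x6b blk=6 s=0: VC-HIT | VC [10]
  [4] addr=0xab blk=10 s=0: VC-HIT | VC [6]
  [5] addr=0xa6 blk=10 s=0: L1-HIT | VC [6]
  [6] addr=0xa6 blk=10 s=0: L1-HIT | VC [6]
  [7] addr=0x61 blk=6 s=0: VC-HIT | VC [10]
  [8] addr=0xaf blk=10 s=0: VC-HIT | VC [6]
  [9] addr=0xad blk=10 s=0: L1-HIT | VC [6]
  [10] addr=0xa6 blk=10 s=0: L1-HIT | VC [6]
  [11] addr=0xaf blk=10 s=0: L1-HIT | VC [6]
  [12] addr=0xa2 blk=10 s=0: L1-HIT | VC [6]
  [13] addr=0x69 blk=6 s=0: VC-HIT | VC [10]
  [14] addr=0x65 blk=6 s=0: L1-HIT | VC [10]
  [15] addr=0x67 blk=6 s=0: L1-HIT | VC [10]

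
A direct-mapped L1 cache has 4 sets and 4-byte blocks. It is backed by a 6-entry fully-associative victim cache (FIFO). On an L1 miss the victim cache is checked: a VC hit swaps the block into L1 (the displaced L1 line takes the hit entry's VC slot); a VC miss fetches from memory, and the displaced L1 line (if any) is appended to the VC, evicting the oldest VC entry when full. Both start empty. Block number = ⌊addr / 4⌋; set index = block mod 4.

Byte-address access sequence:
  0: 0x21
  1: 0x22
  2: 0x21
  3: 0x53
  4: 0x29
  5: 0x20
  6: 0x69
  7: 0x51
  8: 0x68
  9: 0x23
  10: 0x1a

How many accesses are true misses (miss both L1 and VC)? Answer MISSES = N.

0: 0x21 (blk 8, set 0) → MISS  vc=[]
1: 0x22 (blk 8, set 0) → L1-HIT  vc=[]
2: 0x21 (blk 8, set 0) → L1-HIT  vc=[]
3: 0x53 (blk 20, set 0) → MISS  vc=[8]
4: 0x29 (blk 10, set 2) → MISS  vc=[8]
5: 0x20 (blk 8, set 0) → VC-HIT  vc=[20]
6: 0x69 (blk 26, set 2) → MISS  vc=[20, 10]
7: 0x51 (blk 20, set 0) → VC-HIT  vc=[8, 10]
8: 0x68 (blk 26, set 2) → L1-HIT  vc=[8, 10]
9: 0x23 (blk 8, set 0) → VC-HIT  vc=[20, 10]
10: 0x1a (blk 6, set 2) → MISS  vc=[20, 10, 26]

MISSES = 5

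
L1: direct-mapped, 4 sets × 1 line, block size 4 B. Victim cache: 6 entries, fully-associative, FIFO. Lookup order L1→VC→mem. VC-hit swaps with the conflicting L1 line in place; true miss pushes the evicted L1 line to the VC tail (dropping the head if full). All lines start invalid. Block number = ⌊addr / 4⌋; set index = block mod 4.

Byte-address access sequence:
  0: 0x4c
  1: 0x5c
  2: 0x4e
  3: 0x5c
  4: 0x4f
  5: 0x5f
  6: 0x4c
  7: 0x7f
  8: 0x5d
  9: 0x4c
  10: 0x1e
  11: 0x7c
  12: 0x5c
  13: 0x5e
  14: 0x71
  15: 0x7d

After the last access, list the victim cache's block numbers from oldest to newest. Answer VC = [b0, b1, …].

VC = [7, 23, 19]

0: 0x4c (blk 19, set 3) → MISS  vc=[]
1: 0x5c (blk 23, set 3) → MISS  vc=[19]
2: 0x4e (blk 19, set 3) → VC-HIT  vc=[23]
3: 0x5c (blk 23, set 3) → VC-HIT  vc=[19]
4: 0x4f (blk 19, set 3) → VC-HIT  vc=[23]
5: 0x5f (blk 23, set 3) → VC-HIT  vc=[19]
6: 0x4c (blk 19, set 3) → VC-HIT  vc=[23]
7: 0x7f (blk 31, set 3) → MISS  vc=[23, 19]
8: 0x5d (blk 23, set 3) → VC-HIT  vc=[31, 19]
9: 0x4c (blk 19, set 3) → VC-HIT  vc=[31, 23]
10: 0x1e (blk 7, set 3) → MISS  vc=[31, 23, 19]
11: 0x7c (blk 31, set 3) → VC-HIT  vc=[7, 23, 19]
12: 0x5c (blk 23, set 3) → VC-HIT  vc=[7, 31, 19]
13: 0x5e (blk 23, set 3) → L1-HIT  vc=[7, 31, 19]
14: 0x71 (blk 28, set 0) → MISS  vc=[7, 31, 19]
15: 0x7d (blk 31, set 3) → VC-HIT  vc=[7, 23, 19]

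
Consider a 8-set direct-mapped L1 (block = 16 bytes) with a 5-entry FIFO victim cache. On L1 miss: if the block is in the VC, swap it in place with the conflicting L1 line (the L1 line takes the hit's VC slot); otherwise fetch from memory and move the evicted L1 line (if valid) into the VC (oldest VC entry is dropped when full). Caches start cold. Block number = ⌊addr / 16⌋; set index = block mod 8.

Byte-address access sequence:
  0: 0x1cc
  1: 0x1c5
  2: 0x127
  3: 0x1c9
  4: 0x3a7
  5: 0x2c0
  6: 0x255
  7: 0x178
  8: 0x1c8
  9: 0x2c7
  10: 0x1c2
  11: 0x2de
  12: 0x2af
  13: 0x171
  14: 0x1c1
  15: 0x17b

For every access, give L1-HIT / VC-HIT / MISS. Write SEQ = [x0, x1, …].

SEQ = [MISS, L1-HIT, MISS, L1-HIT, MISS, MISS, MISS, MISS, VC-HIT, VC-HIT, VC-HIT, MISS, MISS, L1-HIT, L1-HIT, L1-HIT]

  [0] addr=0x1cc blk=28 s=4: MISS | VC []
  [1] addr=0x1c5 blk=28 s=4: L1-HIT | VC []
  [2] addr=0x127 blk=18 s=2: MISS | VC []
  [3] addr=0x1c9 blk=28 s=4: L1-HIT | VC []
  [4] addr=0x3a7 blk=58 s=2: MISS | VC [18]
  [5] addr=0x2c0 blk=44 s=4: MISS | VC [18, 28]
  [6] addr=0x255 blk=37 s=5: MISS | VC [18, 28]
  [7] addr=0x178 blk=23 s=7: MISS | VC [18, 28]
  [8] addr=0x1c8 blk=28 s=4: VC-HIT | VC [18, 44]
  [9] addr=0x2c7 blk=44 s=4: VC-HIT | VC [18, 28]
  [10] addr=0x1c2 blk=28 s=4: VC-HIT | VC [18, 44]
  [11] addr=0x2de blk=45 s=5: MISS | VC [18, 44, 37]
  [12] addr=0x2af blk=42 s=2: MISS | VC [18, 44, 37, 58]
  [13] addr=0x171 blk=23 s=7: L1-HIT | VC [18, 44, 37, 58]
  [14] addr=0x1c1 blk=28 s=4: L1-HIT | VC [18, 44, 37, 58]
  [15] addr=0x17b blk=23 s=7: L1-HIT | VC [18, 44, 37, 58]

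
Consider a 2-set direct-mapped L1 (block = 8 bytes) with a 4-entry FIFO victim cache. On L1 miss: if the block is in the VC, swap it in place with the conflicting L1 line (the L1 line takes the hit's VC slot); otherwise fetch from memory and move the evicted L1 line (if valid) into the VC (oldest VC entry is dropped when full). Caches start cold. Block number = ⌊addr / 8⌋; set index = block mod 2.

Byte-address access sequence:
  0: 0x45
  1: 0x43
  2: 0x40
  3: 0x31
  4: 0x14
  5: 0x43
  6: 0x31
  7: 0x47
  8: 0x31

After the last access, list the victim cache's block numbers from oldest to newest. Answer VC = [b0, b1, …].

VC = [2, 8]

0: 0x45 (blk 8, set 0) → MISS  vc=[]
1: 0x43 (blk 8, set 0) → L1-HIT  vc=[]
2: 0x40 (blk 8, set 0) → L1-HIT  vc=[]
3: 0x31 (blk 6, set 0) → MISS  vc=[8]
4: 0x14 (blk 2, set 0) → MISS  vc=[8, 6]
5: 0x43 (blk 8, set 0) → VC-HIT  vc=[2, 6]
6: 0x31 (blk 6, set 0) → VC-HIT  vc=[2, 8]
7: 0x47 (blk 8, set 0) → VC-HIT  vc=[2, 6]
8: 0x31 (blk 6, set 0) → VC-HIT  vc=[2, 8]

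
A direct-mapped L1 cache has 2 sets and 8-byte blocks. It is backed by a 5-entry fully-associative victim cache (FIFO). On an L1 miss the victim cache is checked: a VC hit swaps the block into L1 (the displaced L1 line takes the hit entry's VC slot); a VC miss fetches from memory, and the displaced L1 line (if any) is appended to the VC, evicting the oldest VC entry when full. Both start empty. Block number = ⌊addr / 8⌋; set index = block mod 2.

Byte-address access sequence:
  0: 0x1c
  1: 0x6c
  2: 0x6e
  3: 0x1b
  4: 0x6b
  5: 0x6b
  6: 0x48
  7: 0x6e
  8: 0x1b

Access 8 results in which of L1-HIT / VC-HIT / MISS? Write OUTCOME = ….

0: 0x1c (blk 3, set 1) → MISS  vc=[]
1: 0x6c (blk 13, set 1) → MISS  vc=[3]
2: 0x6e (blk 13, set 1) → L1-HIT  vc=[3]
3: 0x1b (blk 3, set 1) → VC-HIT  vc=[13]
4: 0x6b (blk 13, set 1) → VC-HIT  vc=[3]
5: 0x6b (blk 13, set 1) → L1-HIT  vc=[3]
6: 0x48 (blk 9, set 1) → MISS  vc=[3, 13]
7: 0x6e (blk 13, set 1) → VC-HIT  vc=[3, 9]
8: 0x1b (blk 3, set 1) → VC-HIT  vc=[13, 9]

OUTCOME = VC-HIT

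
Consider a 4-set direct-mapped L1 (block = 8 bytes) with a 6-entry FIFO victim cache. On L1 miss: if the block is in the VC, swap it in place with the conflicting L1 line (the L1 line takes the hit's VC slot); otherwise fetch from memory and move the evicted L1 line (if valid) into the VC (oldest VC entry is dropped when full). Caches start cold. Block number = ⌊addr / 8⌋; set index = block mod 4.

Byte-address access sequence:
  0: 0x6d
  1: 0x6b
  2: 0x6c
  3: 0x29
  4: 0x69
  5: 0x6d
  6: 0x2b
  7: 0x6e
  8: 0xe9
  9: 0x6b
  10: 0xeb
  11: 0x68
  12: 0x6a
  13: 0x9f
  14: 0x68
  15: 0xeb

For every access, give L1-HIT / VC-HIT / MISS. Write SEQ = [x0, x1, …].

#0 0x6d→b13/s1 MISS; vc=[]
#1 0x6b→b13/s1 L1-HIT; vc=[]
#2 0x6c→b13/s1 L1-HIT; vc=[]
#3 0x29→b5/s1 MISS; vc=[13]
#4 0x69→b13/s1 VC-HIT; vc=[5]
#5 0x6d→b13/s1 L1-HIT; vc=[5]
#6 0x2b→b5/s1 VC-HIT; vc=[13]
#7 0x6e→b13/s1 VC-HIT; vc=[5]
#8 0xe9→b29/s1 MISS; vc=[5,13]
#9 0x6b→b13/s1 VC-HIT; vc=[5,29]
#10 0xeb→b29/s1 VC-HIT; vc=[5,13]
#11 0x68→b13/s1 VC-HIT; vc=[5,29]
#12 0x6a→b13/s1 L1-HIT; vc=[5,29]
#13 0x9f→b19/s3 MISS; vc=[5,29]
#14 0x68→b13/s1 L1-HIT; vc=[5,29]
#15 0xeb→b29/s1 VC-HIT; vc=[5,13]

SEQ = [MISS, L1-HIT, L1-HIT, MISS, VC-HIT, L1-HIT, VC-HIT, VC-HIT, MISS, VC-HIT, VC-HIT, VC-HIT, L1-HIT, MISS, L1-HIT, VC-HIT]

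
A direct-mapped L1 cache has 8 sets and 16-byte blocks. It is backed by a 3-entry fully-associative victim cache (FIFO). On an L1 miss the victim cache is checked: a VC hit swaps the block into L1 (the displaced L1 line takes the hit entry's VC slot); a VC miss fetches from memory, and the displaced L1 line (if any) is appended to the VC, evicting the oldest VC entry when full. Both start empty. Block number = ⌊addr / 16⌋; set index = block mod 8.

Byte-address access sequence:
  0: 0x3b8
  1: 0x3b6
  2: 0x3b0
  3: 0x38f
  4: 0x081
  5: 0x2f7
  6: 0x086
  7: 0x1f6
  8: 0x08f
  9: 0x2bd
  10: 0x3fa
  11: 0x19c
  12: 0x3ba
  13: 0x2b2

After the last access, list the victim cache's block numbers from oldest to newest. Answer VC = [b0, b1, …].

  [0] addr=0x3b8 blk=59 s=3: MISS | VC []
  [1] addr=0x3b6 blk=59 s=3: L1-HIT | VC []
  [2] addr=0x3b0 blk=59 s=3: L1-HIT | VC []
  [3] addr=0x38f blk=56 s=0: MISS | VC []
  [4] addr=0x81 blk=8 s=0: MISS | VC [56]
  [5] addr=0x2f7 blk=47 s=7: MISS | VC [56]
  [6] addr=0x86 blk=8 s=0: L1-HIT | VC [56]
  [7] addr=0x1f6 blk=31 s=7: MISS | VC [56, 47]
  [8] addr=0x8f blk=8 s=0: L1-HIT | VC [56, 47]
  [9] addr=0x2bd blk=43 s=3: MISS | VC [56, 47, 59]
  [10] addr=0x3fa blk=63 s=7: MISS | VC [47, 59, 31]
  [11] addr=0x19c blk=25 s=1: MISS | VC [47, 59, 31]
  [12] addr=0x3ba blk=59 s=3: VC-HIT | VC [47, 43, 31]
  [13] addr=0x2b2 blk=43 s=3: VC-HIT | VC [47, 59, 31]

VC = [47, 59, 31]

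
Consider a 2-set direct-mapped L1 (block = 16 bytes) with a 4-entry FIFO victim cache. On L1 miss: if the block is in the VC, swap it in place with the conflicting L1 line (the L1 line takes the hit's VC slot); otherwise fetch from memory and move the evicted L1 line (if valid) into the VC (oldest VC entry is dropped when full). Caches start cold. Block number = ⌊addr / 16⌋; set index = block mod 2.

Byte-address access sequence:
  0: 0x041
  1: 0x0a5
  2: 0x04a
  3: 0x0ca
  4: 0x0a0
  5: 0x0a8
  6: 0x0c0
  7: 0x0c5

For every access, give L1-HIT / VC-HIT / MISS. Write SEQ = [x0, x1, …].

  [0] addr=0x41 blk=4 s=0: MISS | VC []
  [1] addr=0xa5 blk=10 s=0: MISS | VC [4]
  [2] addr=0x4a blk=4 s=0: VC-HIT | VC [10]
  [3] addr=0xca blk=12 s=0: MISS | VC [10, 4]
  [4] addr=0xa0 blk=10 s=0: VC-HIT | VC [12, 4]
  [5] addr=0xa8 blk=10 s=0: L1-HIT | VC [12, 4]
  [6] addr=0xc0 blk=12 s=0: VC-HIT | VC [10, 4]
  [7] addr=0xc5 blk=12 s=0: L1-HIT | VC [10, 4]

SEQ = [MISS, MISS, VC-HIT, MISS, VC-HIT, L1-HIT, VC-HIT, L1-HIT]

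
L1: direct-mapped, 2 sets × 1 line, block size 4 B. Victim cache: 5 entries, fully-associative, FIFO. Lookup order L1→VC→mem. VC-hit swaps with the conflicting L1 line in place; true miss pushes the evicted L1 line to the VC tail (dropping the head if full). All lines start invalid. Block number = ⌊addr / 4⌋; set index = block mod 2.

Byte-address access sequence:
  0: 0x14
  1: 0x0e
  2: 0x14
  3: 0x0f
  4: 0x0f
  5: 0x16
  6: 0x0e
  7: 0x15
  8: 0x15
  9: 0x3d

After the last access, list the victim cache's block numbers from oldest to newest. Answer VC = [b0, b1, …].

#0 0x14→b5/s1 MISS; vc=[]
#1 0xe→b3/s1 MISS; vc=[5]
#2 0x14→b5/s1 VC-HIT; vc=[3]
#3 0xf→b3/s1 VC-HIT; vc=[5]
#4 0xf→b3/s1 L1-HIT; vc=[5]
#5 0x16→b5/s1 VC-HIT; vc=[3]
#6 0xe→b3/s1 VC-HIT; vc=[5]
#7 0x15→b5/s1 VC-HIT; vc=[3]
#8 0x15→b5/s1 L1-HIT; vc=[3]
#9 0x3d→b15/s1 MISS; vc=[3,5]

VC = [3, 5]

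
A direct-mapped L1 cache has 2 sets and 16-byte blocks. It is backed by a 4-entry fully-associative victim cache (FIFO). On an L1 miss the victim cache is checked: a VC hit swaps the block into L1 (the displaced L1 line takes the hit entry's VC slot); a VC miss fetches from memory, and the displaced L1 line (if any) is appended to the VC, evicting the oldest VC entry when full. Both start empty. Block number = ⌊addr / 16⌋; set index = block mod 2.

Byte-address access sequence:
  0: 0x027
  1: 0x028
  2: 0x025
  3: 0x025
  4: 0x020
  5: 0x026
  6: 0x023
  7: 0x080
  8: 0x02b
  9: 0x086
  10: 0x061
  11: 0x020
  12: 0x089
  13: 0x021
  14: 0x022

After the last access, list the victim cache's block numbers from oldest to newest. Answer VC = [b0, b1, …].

#0 0x27→b2/s0 MISS; vc=[]
#1 0x28→b2/s0 L1-HIT; vc=[]
#2 0x25→b2/s0 L1-HIT; vc=[]
#3 0x25→b2/s0 L1-HIT; vc=[]
#4 0x20→b2/s0 L1-HIT; vc=[]
#5 0x26→b2/s0 L1-HIT; vc=[]
#6 0x23→b2/s0 L1-HIT; vc=[]
#7 0x80→b8/s0 MISS; vc=[2]
#8 0x2b→b2/s0 VC-HIT; vc=[8]
#9 0x86→b8/s0 VC-HIT; vc=[2]
#10 0x61→b6/s0 MISS; vc=[2,8]
#11 0x20→b2/s0 VC-HIT; vc=[6,8]
#12 0x89→b8/s0 VC-HIT; vc=[6,2]
#13 0x21→b2/s0 VC-HIT; vc=[6,8]
#14 0x22→b2/s0 L1-HIT; vc=[6,8]

VC = [6, 8]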